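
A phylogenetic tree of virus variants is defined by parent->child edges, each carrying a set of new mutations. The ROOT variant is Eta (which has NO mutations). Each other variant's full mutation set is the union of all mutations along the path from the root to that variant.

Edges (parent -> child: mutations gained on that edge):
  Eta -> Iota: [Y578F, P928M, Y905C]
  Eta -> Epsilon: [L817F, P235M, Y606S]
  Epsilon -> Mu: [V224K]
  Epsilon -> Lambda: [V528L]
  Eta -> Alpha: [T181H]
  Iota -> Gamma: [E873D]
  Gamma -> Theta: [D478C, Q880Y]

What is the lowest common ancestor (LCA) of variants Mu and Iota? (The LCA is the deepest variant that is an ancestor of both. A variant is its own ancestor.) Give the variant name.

Path from root to Mu: Eta -> Epsilon -> Mu
  ancestors of Mu: {Eta, Epsilon, Mu}
Path from root to Iota: Eta -> Iota
  ancestors of Iota: {Eta, Iota}
Common ancestors: {Eta}
Walk up from Iota: Iota (not in ancestors of Mu), Eta (in ancestors of Mu)
Deepest common ancestor (LCA) = Eta

Answer: Eta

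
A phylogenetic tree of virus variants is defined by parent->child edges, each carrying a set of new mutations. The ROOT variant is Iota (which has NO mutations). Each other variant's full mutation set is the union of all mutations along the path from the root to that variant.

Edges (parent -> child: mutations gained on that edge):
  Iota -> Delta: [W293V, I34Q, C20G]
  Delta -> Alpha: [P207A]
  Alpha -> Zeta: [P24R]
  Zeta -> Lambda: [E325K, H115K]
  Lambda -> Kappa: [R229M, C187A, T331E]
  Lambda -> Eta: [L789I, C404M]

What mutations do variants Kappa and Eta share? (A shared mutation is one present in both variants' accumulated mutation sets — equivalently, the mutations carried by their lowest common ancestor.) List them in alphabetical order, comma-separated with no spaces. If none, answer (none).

Accumulating mutations along path to Kappa:
  At Iota: gained [] -> total []
  At Delta: gained ['W293V', 'I34Q', 'C20G'] -> total ['C20G', 'I34Q', 'W293V']
  At Alpha: gained ['P207A'] -> total ['C20G', 'I34Q', 'P207A', 'W293V']
  At Zeta: gained ['P24R'] -> total ['C20G', 'I34Q', 'P207A', 'P24R', 'W293V']
  At Lambda: gained ['E325K', 'H115K'] -> total ['C20G', 'E325K', 'H115K', 'I34Q', 'P207A', 'P24R', 'W293V']
  At Kappa: gained ['R229M', 'C187A', 'T331E'] -> total ['C187A', 'C20G', 'E325K', 'H115K', 'I34Q', 'P207A', 'P24R', 'R229M', 'T331E', 'W293V']
Mutations(Kappa) = ['C187A', 'C20G', 'E325K', 'H115K', 'I34Q', 'P207A', 'P24R', 'R229M', 'T331E', 'W293V']
Accumulating mutations along path to Eta:
  At Iota: gained [] -> total []
  At Delta: gained ['W293V', 'I34Q', 'C20G'] -> total ['C20G', 'I34Q', 'W293V']
  At Alpha: gained ['P207A'] -> total ['C20G', 'I34Q', 'P207A', 'W293V']
  At Zeta: gained ['P24R'] -> total ['C20G', 'I34Q', 'P207A', 'P24R', 'W293V']
  At Lambda: gained ['E325K', 'H115K'] -> total ['C20G', 'E325K', 'H115K', 'I34Q', 'P207A', 'P24R', 'W293V']
  At Eta: gained ['L789I', 'C404M'] -> total ['C20G', 'C404M', 'E325K', 'H115K', 'I34Q', 'L789I', 'P207A', 'P24R', 'W293V']
Mutations(Eta) = ['C20G', 'C404M', 'E325K', 'H115K', 'I34Q', 'L789I', 'P207A', 'P24R', 'W293V']
Intersection: ['C187A', 'C20G', 'E325K', 'H115K', 'I34Q', 'P207A', 'P24R', 'R229M', 'T331E', 'W293V'] ∩ ['C20G', 'C404M', 'E325K', 'H115K', 'I34Q', 'L789I', 'P207A', 'P24R', 'W293V'] = ['C20G', 'E325K', 'H115K', 'I34Q', 'P207A', 'P24R', 'W293V']

Answer: C20G,E325K,H115K,I34Q,P207A,P24R,W293V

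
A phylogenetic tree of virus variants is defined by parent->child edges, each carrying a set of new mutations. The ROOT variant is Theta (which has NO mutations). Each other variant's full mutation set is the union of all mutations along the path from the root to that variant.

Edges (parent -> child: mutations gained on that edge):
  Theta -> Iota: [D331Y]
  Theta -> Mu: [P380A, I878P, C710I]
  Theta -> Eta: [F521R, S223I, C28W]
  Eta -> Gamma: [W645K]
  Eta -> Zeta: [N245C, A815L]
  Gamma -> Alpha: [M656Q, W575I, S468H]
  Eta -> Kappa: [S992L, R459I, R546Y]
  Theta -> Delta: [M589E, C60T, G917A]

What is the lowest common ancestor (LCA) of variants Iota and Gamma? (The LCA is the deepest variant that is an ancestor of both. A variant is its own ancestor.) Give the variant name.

Answer: Theta

Derivation:
Path from root to Iota: Theta -> Iota
  ancestors of Iota: {Theta, Iota}
Path from root to Gamma: Theta -> Eta -> Gamma
  ancestors of Gamma: {Theta, Eta, Gamma}
Common ancestors: {Theta}
Walk up from Gamma: Gamma (not in ancestors of Iota), Eta (not in ancestors of Iota), Theta (in ancestors of Iota)
Deepest common ancestor (LCA) = Theta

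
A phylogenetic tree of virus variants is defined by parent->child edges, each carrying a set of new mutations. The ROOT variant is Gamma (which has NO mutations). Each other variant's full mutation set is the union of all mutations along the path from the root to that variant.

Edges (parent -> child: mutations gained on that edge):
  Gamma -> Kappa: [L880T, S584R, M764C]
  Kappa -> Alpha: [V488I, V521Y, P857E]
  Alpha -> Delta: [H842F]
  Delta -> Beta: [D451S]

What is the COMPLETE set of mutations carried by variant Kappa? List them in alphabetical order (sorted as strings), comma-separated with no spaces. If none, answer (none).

Answer: L880T,M764C,S584R

Derivation:
At Gamma: gained [] -> total []
At Kappa: gained ['L880T', 'S584R', 'M764C'] -> total ['L880T', 'M764C', 'S584R']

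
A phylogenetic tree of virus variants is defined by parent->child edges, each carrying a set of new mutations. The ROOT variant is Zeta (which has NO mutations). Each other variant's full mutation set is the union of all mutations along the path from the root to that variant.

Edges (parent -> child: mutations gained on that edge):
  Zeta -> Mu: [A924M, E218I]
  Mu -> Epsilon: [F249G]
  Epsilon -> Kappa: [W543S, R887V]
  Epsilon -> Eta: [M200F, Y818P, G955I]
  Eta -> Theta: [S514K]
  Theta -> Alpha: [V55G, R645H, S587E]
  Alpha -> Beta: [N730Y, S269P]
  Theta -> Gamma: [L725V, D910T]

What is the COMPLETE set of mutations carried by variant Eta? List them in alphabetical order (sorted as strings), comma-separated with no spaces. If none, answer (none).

At Zeta: gained [] -> total []
At Mu: gained ['A924M', 'E218I'] -> total ['A924M', 'E218I']
At Epsilon: gained ['F249G'] -> total ['A924M', 'E218I', 'F249G']
At Eta: gained ['M200F', 'Y818P', 'G955I'] -> total ['A924M', 'E218I', 'F249G', 'G955I', 'M200F', 'Y818P']

Answer: A924M,E218I,F249G,G955I,M200F,Y818P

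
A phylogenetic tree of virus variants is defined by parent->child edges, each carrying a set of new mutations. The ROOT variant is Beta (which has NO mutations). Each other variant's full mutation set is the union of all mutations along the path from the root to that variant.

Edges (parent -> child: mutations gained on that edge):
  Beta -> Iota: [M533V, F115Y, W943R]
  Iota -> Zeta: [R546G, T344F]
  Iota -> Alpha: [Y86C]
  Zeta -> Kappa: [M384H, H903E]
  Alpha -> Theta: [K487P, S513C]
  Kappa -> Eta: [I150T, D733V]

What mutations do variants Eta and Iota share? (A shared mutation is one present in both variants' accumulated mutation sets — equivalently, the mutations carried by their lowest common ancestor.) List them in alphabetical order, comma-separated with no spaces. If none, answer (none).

Accumulating mutations along path to Eta:
  At Beta: gained [] -> total []
  At Iota: gained ['M533V', 'F115Y', 'W943R'] -> total ['F115Y', 'M533V', 'W943R']
  At Zeta: gained ['R546G', 'T344F'] -> total ['F115Y', 'M533V', 'R546G', 'T344F', 'W943R']
  At Kappa: gained ['M384H', 'H903E'] -> total ['F115Y', 'H903E', 'M384H', 'M533V', 'R546G', 'T344F', 'W943R']
  At Eta: gained ['I150T', 'D733V'] -> total ['D733V', 'F115Y', 'H903E', 'I150T', 'M384H', 'M533V', 'R546G', 'T344F', 'W943R']
Mutations(Eta) = ['D733V', 'F115Y', 'H903E', 'I150T', 'M384H', 'M533V', 'R546G', 'T344F', 'W943R']
Accumulating mutations along path to Iota:
  At Beta: gained [] -> total []
  At Iota: gained ['M533V', 'F115Y', 'W943R'] -> total ['F115Y', 'M533V', 'W943R']
Mutations(Iota) = ['F115Y', 'M533V', 'W943R']
Intersection: ['D733V', 'F115Y', 'H903E', 'I150T', 'M384H', 'M533V', 'R546G', 'T344F', 'W943R'] ∩ ['F115Y', 'M533V', 'W943R'] = ['F115Y', 'M533V', 'W943R']

Answer: F115Y,M533V,W943R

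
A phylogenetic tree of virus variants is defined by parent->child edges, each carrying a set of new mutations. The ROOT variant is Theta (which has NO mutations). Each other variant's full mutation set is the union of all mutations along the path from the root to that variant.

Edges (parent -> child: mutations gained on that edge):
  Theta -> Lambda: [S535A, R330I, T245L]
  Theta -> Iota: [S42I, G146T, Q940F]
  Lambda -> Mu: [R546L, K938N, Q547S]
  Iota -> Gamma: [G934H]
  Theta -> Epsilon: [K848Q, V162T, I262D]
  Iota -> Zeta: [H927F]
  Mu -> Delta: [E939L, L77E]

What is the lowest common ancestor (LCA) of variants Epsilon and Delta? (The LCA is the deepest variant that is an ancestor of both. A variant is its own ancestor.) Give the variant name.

Answer: Theta

Derivation:
Path from root to Epsilon: Theta -> Epsilon
  ancestors of Epsilon: {Theta, Epsilon}
Path from root to Delta: Theta -> Lambda -> Mu -> Delta
  ancestors of Delta: {Theta, Lambda, Mu, Delta}
Common ancestors: {Theta}
Walk up from Delta: Delta (not in ancestors of Epsilon), Mu (not in ancestors of Epsilon), Lambda (not in ancestors of Epsilon), Theta (in ancestors of Epsilon)
Deepest common ancestor (LCA) = Theta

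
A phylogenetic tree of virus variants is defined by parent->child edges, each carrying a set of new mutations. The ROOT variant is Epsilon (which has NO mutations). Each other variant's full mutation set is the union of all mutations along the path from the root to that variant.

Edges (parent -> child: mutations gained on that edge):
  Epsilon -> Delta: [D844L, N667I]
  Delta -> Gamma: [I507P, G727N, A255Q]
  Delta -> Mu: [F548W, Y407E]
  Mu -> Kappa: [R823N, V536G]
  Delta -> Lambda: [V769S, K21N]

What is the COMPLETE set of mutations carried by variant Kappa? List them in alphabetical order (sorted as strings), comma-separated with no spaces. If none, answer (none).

Answer: D844L,F548W,N667I,R823N,V536G,Y407E

Derivation:
At Epsilon: gained [] -> total []
At Delta: gained ['D844L', 'N667I'] -> total ['D844L', 'N667I']
At Mu: gained ['F548W', 'Y407E'] -> total ['D844L', 'F548W', 'N667I', 'Y407E']
At Kappa: gained ['R823N', 'V536G'] -> total ['D844L', 'F548W', 'N667I', 'R823N', 'V536G', 'Y407E']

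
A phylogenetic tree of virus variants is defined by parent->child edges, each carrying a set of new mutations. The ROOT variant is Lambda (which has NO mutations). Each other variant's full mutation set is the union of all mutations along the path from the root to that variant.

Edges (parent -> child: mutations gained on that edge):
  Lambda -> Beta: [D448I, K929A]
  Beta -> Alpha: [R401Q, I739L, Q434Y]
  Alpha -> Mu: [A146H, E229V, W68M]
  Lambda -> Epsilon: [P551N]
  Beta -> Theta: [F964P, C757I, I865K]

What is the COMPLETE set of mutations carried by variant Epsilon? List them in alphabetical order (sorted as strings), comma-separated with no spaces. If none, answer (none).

At Lambda: gained [] -> total []
At Epsilon: gained ['P551N'] -> total ['P551N']

Answer: P551N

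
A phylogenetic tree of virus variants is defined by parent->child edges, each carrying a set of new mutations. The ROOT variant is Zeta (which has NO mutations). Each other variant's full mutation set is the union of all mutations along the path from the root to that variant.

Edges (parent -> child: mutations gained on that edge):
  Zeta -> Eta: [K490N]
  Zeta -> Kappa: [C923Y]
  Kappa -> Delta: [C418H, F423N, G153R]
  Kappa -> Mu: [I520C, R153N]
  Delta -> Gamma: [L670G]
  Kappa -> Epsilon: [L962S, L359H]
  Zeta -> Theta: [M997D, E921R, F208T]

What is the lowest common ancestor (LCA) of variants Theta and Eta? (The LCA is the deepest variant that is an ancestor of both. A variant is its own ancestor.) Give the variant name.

Path from root to Theta: Zeta -> Theta
  ancestors of Theta: {Zeta, Theta}
Path from root to Eta: Zeta -> Eta
  ancestors of Eta: {Zeta, Eta}
Common ancestors: {Zeta}
Walk up from Eta: Eta (not in ancestors of Theta), Zeta (in ancestors of Theta)
Deepest common ancestor (LCA) = Zeta

Answer: Zeta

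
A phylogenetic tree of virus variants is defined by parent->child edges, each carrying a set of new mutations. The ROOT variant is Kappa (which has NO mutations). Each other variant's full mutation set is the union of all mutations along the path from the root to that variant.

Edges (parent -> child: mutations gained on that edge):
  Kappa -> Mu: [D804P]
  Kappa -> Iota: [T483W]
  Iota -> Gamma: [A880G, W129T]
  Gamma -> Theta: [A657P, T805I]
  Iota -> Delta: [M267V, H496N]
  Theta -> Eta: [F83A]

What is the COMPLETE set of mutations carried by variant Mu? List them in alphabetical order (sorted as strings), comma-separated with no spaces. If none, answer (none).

At Kappa: gained [] -> total []
At Mu: gained ['D804P'] -> total ['D804P']

Answer: D804P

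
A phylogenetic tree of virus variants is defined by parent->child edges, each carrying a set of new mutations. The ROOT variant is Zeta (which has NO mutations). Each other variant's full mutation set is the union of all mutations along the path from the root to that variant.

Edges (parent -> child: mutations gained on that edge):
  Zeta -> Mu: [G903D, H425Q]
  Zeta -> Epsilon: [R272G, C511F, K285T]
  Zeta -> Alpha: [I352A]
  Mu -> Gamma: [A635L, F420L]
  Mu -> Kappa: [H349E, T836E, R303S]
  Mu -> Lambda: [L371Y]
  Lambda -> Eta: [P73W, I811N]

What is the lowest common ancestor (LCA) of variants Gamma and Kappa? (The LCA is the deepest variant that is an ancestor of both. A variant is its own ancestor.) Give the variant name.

Path from root to Gamma: Zeta -> Mu -> Gamma
  ancestors of Gamma: {Zeta, Mu, Gamma}
Path from root to Kappa: Zeta -> Mu -> Kappa
  ancestors of Kappa: {Zeta, Mu, Kappa}
Common ancestors: {Zeta, Mu}
Walk up from Kappa: Kappa (not in ancestors of Gamma), Mu (in ancestors of Gamma), Zeta (in ancestors of Gamma)
Deepest common ancestor (LCA) = Mu

Answer: Mu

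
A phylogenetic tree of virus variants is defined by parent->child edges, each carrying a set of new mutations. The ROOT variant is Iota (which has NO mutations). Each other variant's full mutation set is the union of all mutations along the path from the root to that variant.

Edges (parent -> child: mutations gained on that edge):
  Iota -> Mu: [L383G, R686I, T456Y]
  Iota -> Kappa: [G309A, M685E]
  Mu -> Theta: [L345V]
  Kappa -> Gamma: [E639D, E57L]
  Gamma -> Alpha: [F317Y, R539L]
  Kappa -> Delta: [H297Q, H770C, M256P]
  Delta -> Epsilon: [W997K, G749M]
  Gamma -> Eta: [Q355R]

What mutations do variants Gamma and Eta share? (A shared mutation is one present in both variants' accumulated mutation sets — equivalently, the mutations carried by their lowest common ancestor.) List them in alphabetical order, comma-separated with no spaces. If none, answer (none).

Accumulating mutations along path to Gamma:
  At Iota: gained [] -> total []
  At Kappa: gained ['G309A', 'M685E'] -> total ['G309A', 'M685E']
  At Gamma: gained ['E639D', 'E57L'] -> total ['E57L', 'E639D', 'G309A', 'M685E']
Mutations(Gamma) = ['E57L', 'E639D', 'G309A', 'M685E']
Accumulating mutations along path to Eta:
  At Iota: gained [] -> total []
  At Kappa: gained ['G309A', 'M685E'] -> total ['G309A', 'M685E']
  At Gamma: gained ['E639D', 'E57L'] -> total ['E57L', 'E639D', 'G309A', 'M685E']
  At Eta: gained ['Q355R'] -> total ['E57L', 'E639D', 'G309A', 'M685E', 'Q355R']
Mutations(Eta) = ['E57L', 'E639D', 'G309A', 'M685E', 'Q355R']
Intersection: ['E57L', 'E639D', 'G309A', 'M685E'] ∩ ['E57L', 'E639D', 'G309A', 'M685E', 'Q355R'] = ['E57L', 'E639D', 'G309A', 'M685E']

Answer: E57L,E639D,G309A,M685E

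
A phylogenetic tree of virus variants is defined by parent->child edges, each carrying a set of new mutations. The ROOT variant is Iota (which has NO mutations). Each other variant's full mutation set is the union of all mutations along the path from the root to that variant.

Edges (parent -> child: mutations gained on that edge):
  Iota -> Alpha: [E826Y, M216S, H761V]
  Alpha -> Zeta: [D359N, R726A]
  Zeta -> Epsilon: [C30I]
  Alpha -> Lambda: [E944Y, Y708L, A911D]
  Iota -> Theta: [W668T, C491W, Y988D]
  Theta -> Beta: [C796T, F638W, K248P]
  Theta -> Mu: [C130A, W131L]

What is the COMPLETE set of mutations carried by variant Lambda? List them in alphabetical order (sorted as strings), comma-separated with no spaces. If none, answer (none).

Answer: A911D,E826Y,E944Y,H761V,M216S,Y708L

Derivation:
At Iota: gained [] -> total []
At Alpha: gained ['E826Y', 'M216S', 'H761V'] -> total ['E826Y', 'H761V', 'M216S']
At Lambda: gained ['E944Y', 'Y708L', 'A911D'] -> total ['A911D', 'E826Y', 'E944Y', 'H761V', 'M216S', 'Y708L']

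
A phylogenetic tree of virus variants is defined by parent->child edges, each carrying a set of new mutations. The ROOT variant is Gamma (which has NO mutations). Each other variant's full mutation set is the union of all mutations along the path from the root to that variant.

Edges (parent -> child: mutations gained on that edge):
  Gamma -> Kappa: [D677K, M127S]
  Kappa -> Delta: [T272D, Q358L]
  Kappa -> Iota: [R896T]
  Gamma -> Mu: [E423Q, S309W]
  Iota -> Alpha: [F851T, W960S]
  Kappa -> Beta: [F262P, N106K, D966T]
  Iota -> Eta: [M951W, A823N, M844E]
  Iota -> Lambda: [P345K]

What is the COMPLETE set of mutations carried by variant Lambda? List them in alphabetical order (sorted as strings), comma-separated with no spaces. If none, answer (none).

Answer: D677K,M127S,P345K,R896T

Derivation:
At Gamma: gained [] -> total []
At Kappa: gained ['D677K', 'M127S'] -> total ['D677K', 'M127S']
At Iota: gained ['R896T'] -> total ['D677K', 'M127S', 'R896T']
At Lambda: gained ['P345K'] -> total ['D677K', 'M127S', 'P345K', 'R896T']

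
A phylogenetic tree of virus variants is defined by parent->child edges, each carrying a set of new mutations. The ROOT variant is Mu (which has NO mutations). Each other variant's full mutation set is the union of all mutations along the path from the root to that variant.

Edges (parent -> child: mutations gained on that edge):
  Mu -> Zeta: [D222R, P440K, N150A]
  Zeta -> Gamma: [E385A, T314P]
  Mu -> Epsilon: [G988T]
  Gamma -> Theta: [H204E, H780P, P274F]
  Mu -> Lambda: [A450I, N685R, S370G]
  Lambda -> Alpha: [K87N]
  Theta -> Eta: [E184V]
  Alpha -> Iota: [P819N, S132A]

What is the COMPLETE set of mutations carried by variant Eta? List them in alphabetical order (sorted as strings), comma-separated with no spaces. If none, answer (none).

At Mu: gained [] -> total []
At Zeta: gained ['D222R', 'P440K', 'N150A'] -> total ['D222R', 'N150A', 'P440K']
At Gamma: gained ['E385A', 'T314P'] -> total ['D222R', 'E385A', 'N150A', 'P440K', 'T314P']
At Theta: gained ['H204E', 'H780P', 'P274F'] -> total ['D222R', 'E385A', 'H204E', 'H780P', 'N150A', 'P274F', 'P440K', 'T314P']
At Eta: gained ['E184V'] -> total ['D222R', 'E184V', 'E385A', 'H204E', 'H780P', 'N150A', 'P274F', 'P440K', 'T314P']

Answer: D222R,E184V,E385A,H204E,H780P,N150A,P274F,P440K,T314P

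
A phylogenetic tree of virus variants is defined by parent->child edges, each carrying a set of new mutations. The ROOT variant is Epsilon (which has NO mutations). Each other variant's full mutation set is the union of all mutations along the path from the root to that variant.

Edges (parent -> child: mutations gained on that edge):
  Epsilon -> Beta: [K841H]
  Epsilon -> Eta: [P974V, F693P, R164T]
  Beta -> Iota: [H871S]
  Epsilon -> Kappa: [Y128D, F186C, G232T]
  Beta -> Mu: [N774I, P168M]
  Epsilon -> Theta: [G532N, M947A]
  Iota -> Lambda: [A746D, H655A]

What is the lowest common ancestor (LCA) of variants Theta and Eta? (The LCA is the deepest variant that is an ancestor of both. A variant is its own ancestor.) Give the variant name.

Answer: Epsilon

Derivation:
Path from root to Theta: Epsilon -> Theta
  ancestors of Theta: {Epsilon, Theta}
Path from root to Eta: Epsilon -> Eta
  ancestors of Eta: {Epsilon, Eta}
Common ancestors: {Epsilon}
Walk up from Eta: Eta (not in ancestors of Theta), Epsilon (in ancestors of Theta)
Deepest common ancestor (LCA) = Epsilon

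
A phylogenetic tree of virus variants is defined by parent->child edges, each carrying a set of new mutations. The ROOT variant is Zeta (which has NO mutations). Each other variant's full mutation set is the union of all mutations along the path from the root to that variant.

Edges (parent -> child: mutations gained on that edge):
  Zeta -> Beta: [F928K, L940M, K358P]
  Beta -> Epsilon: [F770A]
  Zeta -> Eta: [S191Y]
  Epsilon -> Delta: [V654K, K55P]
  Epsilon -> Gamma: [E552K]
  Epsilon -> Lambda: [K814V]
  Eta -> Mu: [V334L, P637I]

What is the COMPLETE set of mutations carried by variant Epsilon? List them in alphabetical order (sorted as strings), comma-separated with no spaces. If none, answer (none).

At Zeta: gained [] -> total []
At Beta: gained ['F928K', 'L940M', 'K358P'] -> total ['F928K', 'K358P', 'L940M']
At Epsilon: gained ['F770A'] -> total ['F770A', 'F928K', 'K358P', 'L940M']

Answer: F770A,F928K,K358P,L940M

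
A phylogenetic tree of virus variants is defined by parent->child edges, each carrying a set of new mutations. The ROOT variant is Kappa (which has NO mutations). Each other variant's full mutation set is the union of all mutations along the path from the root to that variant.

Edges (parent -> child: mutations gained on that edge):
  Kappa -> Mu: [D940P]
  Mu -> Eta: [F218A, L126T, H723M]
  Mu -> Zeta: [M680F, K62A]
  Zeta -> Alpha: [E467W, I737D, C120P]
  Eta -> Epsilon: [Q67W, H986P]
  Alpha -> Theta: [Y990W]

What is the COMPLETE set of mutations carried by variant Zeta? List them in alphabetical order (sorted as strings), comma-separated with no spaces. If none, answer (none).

Answer: D940P,K62A,M680F

Derivation:
At Kappa: gained [] -> total []
At Mu: gained ['D940P'] -> total ['D940P']
At Zeta: gained ['M680F', 'K62A'] -> total ['D940P', 'K62A', 'M680F']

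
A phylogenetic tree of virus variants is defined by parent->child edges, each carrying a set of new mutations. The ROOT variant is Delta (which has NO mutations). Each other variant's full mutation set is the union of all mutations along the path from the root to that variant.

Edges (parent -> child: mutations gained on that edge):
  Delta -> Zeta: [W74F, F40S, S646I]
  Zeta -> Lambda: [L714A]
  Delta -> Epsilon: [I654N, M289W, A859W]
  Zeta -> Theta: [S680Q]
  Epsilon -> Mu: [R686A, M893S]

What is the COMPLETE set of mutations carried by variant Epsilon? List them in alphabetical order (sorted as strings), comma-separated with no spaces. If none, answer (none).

At Delta: gained [] -> total []
At Epsilon: gained ['I654N', 'M289W', 'A859W'] -> total ['A859W', 'I654N', 'M289W']

Answer: A859W,I654N,M289W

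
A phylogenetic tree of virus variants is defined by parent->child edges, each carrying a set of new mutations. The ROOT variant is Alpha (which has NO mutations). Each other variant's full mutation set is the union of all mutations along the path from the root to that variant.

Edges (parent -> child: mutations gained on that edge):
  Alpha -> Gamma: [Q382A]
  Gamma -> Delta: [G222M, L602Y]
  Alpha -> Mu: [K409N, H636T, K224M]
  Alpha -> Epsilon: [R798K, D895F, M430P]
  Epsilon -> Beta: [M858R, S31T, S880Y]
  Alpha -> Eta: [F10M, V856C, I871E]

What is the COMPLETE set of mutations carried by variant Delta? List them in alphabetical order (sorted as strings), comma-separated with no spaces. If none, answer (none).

Answer: G222M,L602Y,Q382A

Derivation:
At Alpha: gained [] -> total []
At Gamma: gained ['Q382A'] -> total ['Q382A']
At Delta: gained ['G222M', 'L602Y'] -> total ['G222M', 'L602Y', 'Q382A']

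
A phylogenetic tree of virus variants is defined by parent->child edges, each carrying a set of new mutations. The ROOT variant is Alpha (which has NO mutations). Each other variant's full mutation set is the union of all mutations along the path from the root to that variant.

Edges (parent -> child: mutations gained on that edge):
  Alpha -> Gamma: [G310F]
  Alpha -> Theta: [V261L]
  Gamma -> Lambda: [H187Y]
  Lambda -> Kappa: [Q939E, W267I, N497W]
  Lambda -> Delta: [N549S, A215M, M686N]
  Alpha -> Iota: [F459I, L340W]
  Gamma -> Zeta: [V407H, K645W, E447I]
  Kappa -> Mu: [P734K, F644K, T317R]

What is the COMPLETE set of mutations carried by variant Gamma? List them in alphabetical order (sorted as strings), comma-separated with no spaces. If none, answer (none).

Answer: G310F

Derivation:
At Alpha: gained [] -> total []
At Gamma: gained ['G310F'] -> total ['G310F']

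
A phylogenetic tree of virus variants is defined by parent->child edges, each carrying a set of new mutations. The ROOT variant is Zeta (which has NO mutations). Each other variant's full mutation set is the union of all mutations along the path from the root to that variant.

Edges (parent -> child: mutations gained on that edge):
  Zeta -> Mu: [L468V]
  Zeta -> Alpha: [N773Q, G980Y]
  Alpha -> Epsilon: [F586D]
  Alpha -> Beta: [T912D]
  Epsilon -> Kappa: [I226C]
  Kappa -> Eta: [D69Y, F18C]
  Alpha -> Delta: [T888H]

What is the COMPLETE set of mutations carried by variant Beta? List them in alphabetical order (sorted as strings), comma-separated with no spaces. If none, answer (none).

At Zeta: gained [] -> total []
At Alpha: gained ['N773Q', 'G980Y'] -> total ['G980Y', 'N773Q']
At Beta: gained ['T912D'] -> total ['G980Y', 'N773Q', 'T912D']

Answer: G980Y,N773Q,T912D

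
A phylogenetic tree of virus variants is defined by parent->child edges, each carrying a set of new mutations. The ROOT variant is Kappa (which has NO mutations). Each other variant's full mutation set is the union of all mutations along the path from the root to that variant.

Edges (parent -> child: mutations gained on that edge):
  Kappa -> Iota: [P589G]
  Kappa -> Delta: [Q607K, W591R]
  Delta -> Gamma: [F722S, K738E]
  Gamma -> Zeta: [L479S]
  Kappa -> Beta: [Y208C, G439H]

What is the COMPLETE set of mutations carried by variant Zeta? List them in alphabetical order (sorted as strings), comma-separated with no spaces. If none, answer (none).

At Kappa: gained [] -> total []
At Delta: gained ['Q607K', 'W591R'] -> total ['Q607K', 'W591R']
At Gamma: gained ['F722S', 'K738E'] -> total ['F722S', 'K738E', 'Q607K', 'W591R']
At Zeta: gained ['L479S'] -> total ['F722S', 'K738E', 'L479S', 'Q607K', 'W591R']

Answer: F722S,K738E,L479S,Q607K,W591R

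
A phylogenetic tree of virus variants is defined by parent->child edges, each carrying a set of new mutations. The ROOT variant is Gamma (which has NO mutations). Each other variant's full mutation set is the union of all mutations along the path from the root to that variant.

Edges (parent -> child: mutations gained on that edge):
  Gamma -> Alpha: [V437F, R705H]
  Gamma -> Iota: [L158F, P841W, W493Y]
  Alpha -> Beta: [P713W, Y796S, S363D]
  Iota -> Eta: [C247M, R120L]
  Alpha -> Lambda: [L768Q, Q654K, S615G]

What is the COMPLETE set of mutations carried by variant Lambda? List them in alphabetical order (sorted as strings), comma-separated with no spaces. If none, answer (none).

Answer: L768Q,Q654K,R705H,S615G,V437F

Derivation:
At Gamma: gained [] -> total []
At Alpha: gained ['V437F', 'R705H'] -> total ['R705H', 'V437F']
At Lambda: gained ['L768Q', 'Q654K', 'S615G'] -> total ['L768Q', 'Q654K', 'R705H', 'S615G', 'V437F']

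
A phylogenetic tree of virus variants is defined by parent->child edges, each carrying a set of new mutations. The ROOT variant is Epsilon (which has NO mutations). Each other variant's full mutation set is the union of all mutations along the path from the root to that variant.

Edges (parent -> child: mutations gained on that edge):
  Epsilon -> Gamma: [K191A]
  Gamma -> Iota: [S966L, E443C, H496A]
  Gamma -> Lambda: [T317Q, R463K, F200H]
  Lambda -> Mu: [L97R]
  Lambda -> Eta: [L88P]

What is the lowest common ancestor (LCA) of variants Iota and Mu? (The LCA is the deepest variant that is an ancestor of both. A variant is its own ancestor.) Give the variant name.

Answer: Gamma

Derivation:
Path from root to Iota: Epsilon -> Gamma -> Iota
  ancestors of Iota: {Epsilon, Gamma, Iota}
Path from root to Mu: Epsilon -> Gamma -> Lambda -> Mu
  ancestors of Mu: {Epsilon, Gamma, Lambda, Mu}
Common ancestors: {Epsilon, Gamma}
Walk up from Mu: Mu (not in ancestors of Iota), Lambda (not in ancestors of Iota), Gamma (in ancestors of Iota), Epsilon (in ancestors of Iota)
Deepest common ancestor (LCA) = Gamma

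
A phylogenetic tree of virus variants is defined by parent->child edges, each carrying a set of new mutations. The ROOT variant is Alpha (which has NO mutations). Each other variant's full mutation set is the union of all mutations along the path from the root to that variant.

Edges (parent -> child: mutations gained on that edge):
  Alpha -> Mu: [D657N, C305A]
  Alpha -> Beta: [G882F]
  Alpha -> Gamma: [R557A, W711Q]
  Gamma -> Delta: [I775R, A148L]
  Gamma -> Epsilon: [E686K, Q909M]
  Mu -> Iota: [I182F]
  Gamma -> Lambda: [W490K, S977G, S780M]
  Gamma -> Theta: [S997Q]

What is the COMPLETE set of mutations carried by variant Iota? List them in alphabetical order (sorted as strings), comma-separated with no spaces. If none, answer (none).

At Alpha: gained [] -> total []
At Mu: gained ['D657N', 'C305A'] -> total ['C305A', 'D657N']
At Iota: gained ['I182F'] -> total ['C305A', 'D657N', 'I182F']

Answer: C305A,D657N,I182F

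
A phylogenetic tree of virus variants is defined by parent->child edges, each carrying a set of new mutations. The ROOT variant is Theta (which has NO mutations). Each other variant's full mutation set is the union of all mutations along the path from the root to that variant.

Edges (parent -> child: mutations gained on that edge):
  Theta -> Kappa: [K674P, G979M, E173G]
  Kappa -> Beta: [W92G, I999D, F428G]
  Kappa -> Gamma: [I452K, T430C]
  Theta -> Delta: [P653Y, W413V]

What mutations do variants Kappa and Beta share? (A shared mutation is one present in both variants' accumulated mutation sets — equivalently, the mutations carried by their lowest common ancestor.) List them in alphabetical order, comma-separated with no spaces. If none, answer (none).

Accumulating mutations along path to Kappa:
  At Theta: gained [] -> total []
  At Kappa: gained ['K674P', 'G979M', 'E173G'] -> total ['E173G', 'G979M', 'K674P']
Mutations(Kappa) = ['E173G', 'G979M', 'K674P']
Accumulating mutations along path to Beta:
  At Theta: gained [] -> total []
  At Kappa: gained ['K674P', 'G979M', 'E173G'] -> total ['E173G', 'G979M', 'K674P']
  At Beta: gained ['W92G', 'I999D', 'F428G'] -> total ['E173G', 'F428G', 'G979M', 'I999D', 'K674P', 'W92G']
Mutations(Beta) = ['E173G', 'F428G', 'G979M', 'I999D', 'K674P', 'W92G']
Intersection: ['E173G', 'G979M', 'K674P'] ∩ ['E173G', 'F428G', 'G979M', 'I999D', 'K674P', 'W92G'] = ['E173G', 'G979M', 'K674P']

Answer: E173G,G979M,K674P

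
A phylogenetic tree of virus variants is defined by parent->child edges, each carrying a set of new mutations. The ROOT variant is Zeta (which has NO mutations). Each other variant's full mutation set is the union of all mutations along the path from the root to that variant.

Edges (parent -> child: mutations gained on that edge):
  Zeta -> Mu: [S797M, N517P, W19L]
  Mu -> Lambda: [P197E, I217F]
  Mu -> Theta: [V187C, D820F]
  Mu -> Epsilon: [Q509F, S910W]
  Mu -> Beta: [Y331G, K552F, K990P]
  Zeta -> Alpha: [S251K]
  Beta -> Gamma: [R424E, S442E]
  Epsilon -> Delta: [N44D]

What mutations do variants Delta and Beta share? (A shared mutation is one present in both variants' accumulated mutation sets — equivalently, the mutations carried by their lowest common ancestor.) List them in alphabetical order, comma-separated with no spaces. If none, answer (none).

Accumulating mutations along path to Delta:
  At Zeta: gained [] -> total []
  At Mu: gained ['S797M', 'N517P', 'W19L'] -> total ['N517P', 'S797M', 'W19L']
  At Epsilon: gained ['Q509F', 'S910W'] -> total ['N517P', 'Q509F', 'S797M', 'S910W', 'W19L']
  At Delta: gained ['N44D'] -> total ['N44D', 'N517P', 'Q509F', 'S797M', 'S910W', 'W19L']
Mutations(Delta) = ['N44D', 'N517P', 'Q509F', 'S797M', 'S910W', 'W19L']
Accumulating mutations along path to Beta:
  At Zeta: gained [] -> total []
  At Mu: gained ['S797M', 'N517P', 'W19L'] -> total ['N517P', 'S797M', 'W19L']
  At Beta: gained ['Y331G', 'K552F', 'K990P'] -> total ['K552F', 'K990P', 'N517P', 'S797M', 'W19L', 'Y331G']
Mutations(Beta) = ['K552F', 'K990P', 'N517P', 'S797M', 'W19L', 'Y331G']
Intersection: ['N44D', 'N517P', 'Q509F', 'S797M', 'S910W', 'W19L'] ∩ ['K552F', 'K990P', 'N517P', 'S797M', 'W19L', 'Y331G'] = ['N517P', 'S797M', 'W19L']

Answer: N517P,S797M,W19L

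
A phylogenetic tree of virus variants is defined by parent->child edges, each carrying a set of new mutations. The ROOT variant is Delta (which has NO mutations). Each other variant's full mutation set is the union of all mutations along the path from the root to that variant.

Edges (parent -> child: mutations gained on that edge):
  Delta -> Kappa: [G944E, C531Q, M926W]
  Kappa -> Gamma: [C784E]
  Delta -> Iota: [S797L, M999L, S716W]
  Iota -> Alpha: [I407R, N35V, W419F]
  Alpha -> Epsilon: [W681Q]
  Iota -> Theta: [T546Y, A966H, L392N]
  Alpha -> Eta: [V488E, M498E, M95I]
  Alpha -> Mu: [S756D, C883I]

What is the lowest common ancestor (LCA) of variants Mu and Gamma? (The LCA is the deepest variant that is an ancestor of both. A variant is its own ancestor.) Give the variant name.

Answer: Delta

Derivation:
Path from root to Mu: Delta -> Iota -> Alpha -> Mu
  ancestors of Mu: {Delta, Iota, Alpha, Mu}
Path from root to Gamma: Delta -> Kappa -> Gamma
  ancestors of Gamma: {Delta, Kappa, Gamma}
Common ancestors: {Delta}
Walk up from Gamma: Gamma (not in ancestors of Mu), Kappa (not in ancestors of Mu), Delta (in ancestors of Mu)
Deepest common ancestor (LCA) = Delta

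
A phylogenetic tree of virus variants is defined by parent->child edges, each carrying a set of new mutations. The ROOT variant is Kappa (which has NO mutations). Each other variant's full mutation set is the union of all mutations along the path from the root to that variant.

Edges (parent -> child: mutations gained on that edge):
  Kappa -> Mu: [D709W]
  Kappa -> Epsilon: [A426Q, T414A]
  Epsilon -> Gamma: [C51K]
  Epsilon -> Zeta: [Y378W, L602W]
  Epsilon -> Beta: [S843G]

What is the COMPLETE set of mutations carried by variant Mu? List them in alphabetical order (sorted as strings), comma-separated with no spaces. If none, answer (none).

Answer: D709W

Derivation:
At Kappa: gained [] -> total []
At Mu: gained ['D709W'] -> total ['D709W']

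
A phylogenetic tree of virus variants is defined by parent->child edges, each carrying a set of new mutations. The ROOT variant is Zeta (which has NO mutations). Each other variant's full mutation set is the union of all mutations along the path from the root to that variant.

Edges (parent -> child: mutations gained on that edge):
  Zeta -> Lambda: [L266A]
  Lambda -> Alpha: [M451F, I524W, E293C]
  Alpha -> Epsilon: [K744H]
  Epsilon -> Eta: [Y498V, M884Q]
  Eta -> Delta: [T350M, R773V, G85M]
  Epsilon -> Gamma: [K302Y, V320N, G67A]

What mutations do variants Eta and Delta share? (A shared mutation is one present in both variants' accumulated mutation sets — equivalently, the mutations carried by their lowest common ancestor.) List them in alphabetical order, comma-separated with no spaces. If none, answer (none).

Accumulating mutations along path to Eta:
  At Zeta: gained [] -> total []
  At Lambda: gained ['L266A'] -> total ['L266A']
  At Alpha: gained ['M451F', 'I524W', 'E293C'] -> total ['E293C', 'I524W', 'L266A', 'M451F']
  At Epsilon: gained ['K744H'] -> total ['E293C', 'I524W', 'K744H', 'L266A', 'M451F']
  At Eta: gained ['Y498V', 'M884Q'] -> total ['E293C', 'I524W', 'K744H', 'L266A', 'M451F', 'M884Q', 'Y498V']
Mutations(Eta) = ['E293C', 'I524W', 'K744H', 'L266A', 'M451F', 'M884Q', 'Y498V']
Accumulating mutations along path to Delta:
  At Zeta: gained [] -> total []
  At Lambda: gained ['L266A'] -> total ['L266A']
  At Alpha: gained ['M451F', 'I524W', 'E293C'] -> total ['E293C', 'I524W', 'L266A', 'M451F']
  At Epsilon: gained ['K744H'] -> total ['E293C', 'I524W', 'K744H', 'L266A', 'M451F']
  At Eta: gained ['Y498V', 'M884Q'] -> total ['E293C', 'I524W', 'K744H', 'L266A', 'M451F', 'M884Q', 'Y498V']
  At Delta: gained ['T350M', 'R773V', 'G85M'] -> total ['E293C', 'G85M', 'I524W', 'K744H', 'L266A', 'M451F', 'M884Q', 'R773V', 'T350M', 'Y498V']
Mutations(Delta) = ['E293C', 'G85M', 'I524W', 'K744H', 'L266A', 'M451F', 'M884Q', 'R773V', 'T350M', 'Y498V']
Intersection: ['E293C', 'I524W', 'K744H', 'L266A', 'M451F', 'M884Q', 'Y498V'] ∩ ['E293C', 'G85M', 'I524W', 'K744H', 'L266A', 'M451F', 'M884Q', 'R773V', 'T350M', 'Y498V'] = ['E293C', 'I524W', 'K744H', 'L266A', 'M451F', 'M884Q', 'Y498V']

Answer: E293C,I524W,K744H,L266A,M451F,M884Q,Y498V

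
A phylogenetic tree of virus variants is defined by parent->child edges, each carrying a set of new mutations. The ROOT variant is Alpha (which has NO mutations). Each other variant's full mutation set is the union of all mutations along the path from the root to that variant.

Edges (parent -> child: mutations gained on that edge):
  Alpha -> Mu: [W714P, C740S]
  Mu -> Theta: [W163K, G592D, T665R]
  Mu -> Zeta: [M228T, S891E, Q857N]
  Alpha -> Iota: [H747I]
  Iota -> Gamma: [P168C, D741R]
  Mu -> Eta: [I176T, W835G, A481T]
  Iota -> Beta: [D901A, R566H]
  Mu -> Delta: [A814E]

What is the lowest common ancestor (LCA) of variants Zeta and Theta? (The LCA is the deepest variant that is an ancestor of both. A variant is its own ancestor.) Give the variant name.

Path from root to Zeta: Alpha -> Mu -> Zeta
  ancestors of Zeta: {Alpha, Mu, Zeta}
Path from root to Theta: Alpha -> Mu -> Theta
  ancestors of Theta: {Alpha, Mu, Theta}
Common ancestors: {Alpha, Mu}
Walk up from Theta: Theta (not in ancestors of Zeta), Mu (in ancestors of Zeta), Alpha (in ancestors of Zeta)
Deepest common ancestor (LCA) = Mu

Answer: Mu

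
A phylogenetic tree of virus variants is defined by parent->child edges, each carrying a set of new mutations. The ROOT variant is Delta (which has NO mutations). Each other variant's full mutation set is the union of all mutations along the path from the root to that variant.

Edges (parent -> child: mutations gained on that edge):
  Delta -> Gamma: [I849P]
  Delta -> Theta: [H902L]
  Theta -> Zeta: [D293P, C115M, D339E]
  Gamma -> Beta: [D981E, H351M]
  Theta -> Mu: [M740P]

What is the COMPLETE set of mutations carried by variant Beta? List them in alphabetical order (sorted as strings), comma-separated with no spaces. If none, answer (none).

At Delta: gained [] -> total []
At Gamma: gained ['I849P'] -> total ['I849P']
At Beta: gained ['D981E', 'H351M'] -> total ['D981E', 'H351M', 'I849P']

Answer: D981E,H351M,I849P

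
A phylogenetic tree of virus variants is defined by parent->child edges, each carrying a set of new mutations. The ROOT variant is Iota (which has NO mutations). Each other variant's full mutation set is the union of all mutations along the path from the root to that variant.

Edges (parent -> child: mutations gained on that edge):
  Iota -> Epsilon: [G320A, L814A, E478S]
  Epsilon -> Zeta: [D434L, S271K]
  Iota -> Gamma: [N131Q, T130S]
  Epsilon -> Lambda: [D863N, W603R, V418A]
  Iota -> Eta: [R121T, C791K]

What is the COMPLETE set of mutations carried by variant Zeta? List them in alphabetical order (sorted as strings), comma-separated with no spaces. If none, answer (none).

At Iota: gained [] -> total []
At Epsilon: gained ['G320A', 'L814A', 'E478S'] -> total ['E478S', 'G320A', 'L814A']
At Zeta: gained ['D434L', 'S271K'] -> total ['D434L', 'E478S', 'G320A', 'L814A', 'S271K']

Answer: D434L,E478S,G320A,L814A,S271K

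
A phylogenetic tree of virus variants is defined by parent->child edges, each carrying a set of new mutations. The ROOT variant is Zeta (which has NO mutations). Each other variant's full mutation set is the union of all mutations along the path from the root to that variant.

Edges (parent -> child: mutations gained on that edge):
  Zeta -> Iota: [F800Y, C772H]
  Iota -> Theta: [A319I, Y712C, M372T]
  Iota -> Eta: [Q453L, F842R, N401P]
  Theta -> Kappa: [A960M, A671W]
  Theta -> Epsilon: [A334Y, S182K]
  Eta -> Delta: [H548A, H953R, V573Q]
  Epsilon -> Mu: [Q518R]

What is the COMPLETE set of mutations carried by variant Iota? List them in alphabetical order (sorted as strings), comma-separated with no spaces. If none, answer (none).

At Zeta: gained [] -> total []
At Iota: gained ['F800Y', 'C772H'] -> total ['C772H', 'F800Y']

Answer: C772H,F800Y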